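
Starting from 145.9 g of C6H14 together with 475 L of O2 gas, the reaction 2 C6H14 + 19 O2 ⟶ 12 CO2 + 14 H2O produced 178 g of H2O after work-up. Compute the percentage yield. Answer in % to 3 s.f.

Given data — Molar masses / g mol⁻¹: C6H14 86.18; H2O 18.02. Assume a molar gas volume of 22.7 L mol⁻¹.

83.4 %

n(C6H14) = 145.9 / 86.18 = 1.693 mol
n(O2) = 475.0 / 22.7 = 20.93 mol
n/ν → C6H14: 0.8465, O2: 1.102; C6H14 is limiting.
theoretical n(H2O) = (14/2) × 1.693 = 11.85 mol → 213.5 g
% yield = 178 / 213.5 × 100 = 83.37 %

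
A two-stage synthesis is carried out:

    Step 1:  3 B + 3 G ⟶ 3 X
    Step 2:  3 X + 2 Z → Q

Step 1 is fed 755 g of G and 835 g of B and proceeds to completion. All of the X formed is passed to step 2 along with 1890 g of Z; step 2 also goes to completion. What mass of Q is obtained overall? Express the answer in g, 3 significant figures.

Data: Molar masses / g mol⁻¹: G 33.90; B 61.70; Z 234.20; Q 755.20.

Step 1:
n(G) = 755.0 / 33.90 = 22.27 mol
n(B) = 835.0 / 61.70 = 13.53 mol
n/ν → G: 7.423, B: 4.510; B is limiting.
n(X) produced = (3/3) × 13.53 = 13.53 mol
Step 2:
n(X) available = 13.53 mol
n(Z) = 1890 / 234.20 = 8.070 mol
n/ν → X: 4.510, Z: 4.035; Z is limiting.
n(Q) = (1/2) × 8.070 = 4.035 mol
mass = 4.035 × 755.20 = 3047 g

3050 g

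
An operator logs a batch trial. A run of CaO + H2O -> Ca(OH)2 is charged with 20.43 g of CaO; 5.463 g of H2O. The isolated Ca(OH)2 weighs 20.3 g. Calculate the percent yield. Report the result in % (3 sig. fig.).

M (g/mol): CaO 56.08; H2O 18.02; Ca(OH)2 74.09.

90.4 %

n(CaO) = 20.43 / 56.08 = 0.3643 mol
n(H2O) = 5.463 / 18.02 = 0.3032 mol
n/ν → CaO: 0.3643, H2O: 0.3032; H2O is limiting.
theoretical n(Ca(OH)2) = (1/1) × 0.3032 = 0.3032 mol → 22.46 g
% yield = 20.3 / 22.46 × 100 = 90.38 %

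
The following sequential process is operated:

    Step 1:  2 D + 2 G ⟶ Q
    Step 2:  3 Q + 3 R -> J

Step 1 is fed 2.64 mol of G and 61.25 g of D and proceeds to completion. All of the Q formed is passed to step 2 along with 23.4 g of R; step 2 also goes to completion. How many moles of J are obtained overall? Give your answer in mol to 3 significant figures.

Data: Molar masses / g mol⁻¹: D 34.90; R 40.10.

Step 1:
n(G) = 2.640 mol
n(D) = 61.25 / 34.90 = 1.755 mol
n/ν for G = 2.640/2 = 1.320
n/ν for D = 1.755/2 = 0.8775
Smallest n/ν is D → limiting reagent.
n(Q) produced = (1/2) × 1.755 = 0.8775 mol
Step 2:
n(Q) available = 0.8775 mol
n(R) = 23.40 / 40.10 = 0.5835 mol
n/ν for Q = 0.8775/3 = 0.2925
n/ν for R = 0.5835/3 = 0.1945
Smallest n/ν is R → limiting reagent.
n(J) = (1/3) × 0.5835 = 0.1945 mol

0.195 mol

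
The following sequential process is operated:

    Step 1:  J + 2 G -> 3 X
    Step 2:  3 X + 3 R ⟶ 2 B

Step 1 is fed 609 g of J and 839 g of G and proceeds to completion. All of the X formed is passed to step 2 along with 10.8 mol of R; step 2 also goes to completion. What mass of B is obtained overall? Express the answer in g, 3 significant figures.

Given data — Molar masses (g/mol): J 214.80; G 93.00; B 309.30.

1750 g

Step 1:
n(J) = 609.0 / 214.80 = 2.835 mol
n(G) = 839.0 / 93.00 = 9.022 mol
n/ν → J: 2.835, G: 4.511; J is limiting.
n(X) produced = (3/1) × 2.835 = 8.505 mol
Step 2:
n(X) available = 8.505 mol
n(R) = 10.80 mol
n/ν → X: 2.835, R: 3.600; X is limiting.
n(B) = (2/3) × 8.505 = 5.670 mol
mass = 5.670 × 309.30 = 1754 g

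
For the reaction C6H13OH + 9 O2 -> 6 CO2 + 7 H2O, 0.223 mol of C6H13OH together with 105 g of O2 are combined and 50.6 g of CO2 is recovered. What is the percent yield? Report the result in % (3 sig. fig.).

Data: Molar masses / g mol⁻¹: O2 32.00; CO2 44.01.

n(C6H13OH) = 0.2230 mol
n(O2) = 105.0 / 32.00 = 3.281 mol
n/ν for C6H13OH = 0.2230/1 = 0.2230
n/ν for O2 = 3.281/9 = 0.3646
Smallest n/ν is C6H13OH → limiting reagent.
theoretical n(CO2) = (6/1) × 0.2230 = 1.338 mol → 58.89 g
% yield = 50.6 / 58.89 × 100 = 85.92 %

85.9 %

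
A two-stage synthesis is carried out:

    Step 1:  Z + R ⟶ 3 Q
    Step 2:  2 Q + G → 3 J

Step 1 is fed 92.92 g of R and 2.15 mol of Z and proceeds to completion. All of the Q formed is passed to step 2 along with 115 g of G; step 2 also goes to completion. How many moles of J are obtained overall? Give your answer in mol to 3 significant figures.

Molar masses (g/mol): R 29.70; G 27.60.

Step 1:
n(R) = 92.92 / 29.70 = 3.129 mol
n(Z) = 2.150 mol
n/ν for R = 3.129/1 = 3.129
n/ν for Z = 2.150/1 = 2.150
Smallest n/ν is Z → limiting reagent.
n(Q) produced = (3/1) × 2.150 = 6.450 mol
Step 2:
n(Q) available = 6.450 mol
n(G) = 115.0 / 27.60 = 4.167 mol
n/ν for Q = 6.450/2 = 3.225
n/ν for G = 4.167/1 = 4.167
Smallest n/ν is Q → limiting reagent.
n(J) = (3/2) × 6.450 = 9.675 mol

9.68 mol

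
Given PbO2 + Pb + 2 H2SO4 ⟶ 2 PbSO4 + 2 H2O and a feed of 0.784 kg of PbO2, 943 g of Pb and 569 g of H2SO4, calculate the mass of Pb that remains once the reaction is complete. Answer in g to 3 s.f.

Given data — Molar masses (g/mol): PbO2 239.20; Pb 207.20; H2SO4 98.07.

n(PbO2) = 0.7840×1000 / 239.20 = 3.278 mol
n(Pb) = 943.0 / 207.20 = 4.551 mol
n(H2SO4) = 569.0 / 98.07 = 5.802 mol
n/ν for PbO2 = 3.278/1 = 3.278
n/ν for Pb = 4.551/1 = 4.551
n/ν for H2SO4 = 5.802/2 = 2.901
Smallest n/ν is H2SO4 → limiting reagent.
Pb consumed = (1/2) × 5.802 = 2.901 mol
Pb remaining = 4.551 − 2.901 = 1.650 mol
mass = 1.650 × 207.20 = 341.9 g

342 g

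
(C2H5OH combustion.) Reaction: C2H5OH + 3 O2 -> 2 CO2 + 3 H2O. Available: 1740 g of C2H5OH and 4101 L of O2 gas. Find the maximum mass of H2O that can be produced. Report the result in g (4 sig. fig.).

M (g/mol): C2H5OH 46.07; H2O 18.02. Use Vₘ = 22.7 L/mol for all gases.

2042 g

n(C2H5OH) = 1740 / 46.07 = 37.77 mol
n(O2) = 4101 / 22.7 = 180.7 mol
n/ν for C2H5OH = 37.77/1 = 37.77
n/ν for O2 = 180.7/3 = 60.23
Smallest n/ν is C2H5OH → limiting reagent.
n(H2O) = (3/1) × 37.77 = 113.3 mol
mass = 113.3 × 18.02 = 2042 g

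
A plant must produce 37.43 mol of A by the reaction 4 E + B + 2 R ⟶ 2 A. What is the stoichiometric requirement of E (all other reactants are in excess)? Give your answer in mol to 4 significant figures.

74.86 mol

n(A) = 37.43 mol
n(E) = (4/2) × 37.43 = 74.86 mol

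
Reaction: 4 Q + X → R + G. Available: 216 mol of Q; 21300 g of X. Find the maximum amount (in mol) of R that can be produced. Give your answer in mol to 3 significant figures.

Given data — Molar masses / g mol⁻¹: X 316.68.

54.0 mol

n(Q) = 216.0 mol
n(X) = 21300 / 316.68 = 67.26 mol
n/ν for Q = 216.0/4 = 54.00
n/ν for X = 67.26/1 = 67.26
Smallest n/ν is Q → limiting reagent.
n(R) = (1/4) × 216.0 = 54.00 mol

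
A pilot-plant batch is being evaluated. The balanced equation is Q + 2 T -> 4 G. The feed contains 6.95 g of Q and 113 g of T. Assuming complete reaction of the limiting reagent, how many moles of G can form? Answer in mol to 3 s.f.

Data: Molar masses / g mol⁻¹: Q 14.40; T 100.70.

n(Q) = 6.950 / 14.40 = 0.4826 mol
n(T) = 113.0 / 100.70 = 1.122 mol
n/ν for Q = 0.4826/1 = 0.4826
n/ν for T = 1.122/2 = 0.5610
Smallest n/ν is Q → limiting reagent.
n(G) = (4/1) × 0.4826 = 1.930 mol

1.93 mol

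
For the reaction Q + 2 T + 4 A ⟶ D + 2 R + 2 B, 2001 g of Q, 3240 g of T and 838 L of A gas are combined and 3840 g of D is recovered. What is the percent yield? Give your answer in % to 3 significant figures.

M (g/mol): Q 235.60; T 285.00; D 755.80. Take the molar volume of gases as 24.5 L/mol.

89.4 %

n(Q) = 2001 / 235.60 = 8.493 mol
n(T) = 3240 / 285.00 = 11.37 mol
n(A) = 838.0 / 24.5 = 34.20 mol
n/ν → Q: 8.493, T: 5.685, A: 8.550; T is limiting.
theoretical n(D) = (1/2) × 11.37 = 5.685 mol → 4297 g
% yield = 3840 / 4297 × 100 = 89.36 %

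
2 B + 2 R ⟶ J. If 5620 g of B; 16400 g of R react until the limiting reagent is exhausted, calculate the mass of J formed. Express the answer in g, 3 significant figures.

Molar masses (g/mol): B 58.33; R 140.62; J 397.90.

19200 g

n(B) = 5620 / 58.33 = 96.35 mol
n(R) = 16400 / 140.62 = 116.6 mol
n/ν → B: 48.18, R: 58.30; B is limiting.
n(J) = (1/2) × 96.35 = 48.18 mol
mass = 48.18 × 397.90 = 19170 g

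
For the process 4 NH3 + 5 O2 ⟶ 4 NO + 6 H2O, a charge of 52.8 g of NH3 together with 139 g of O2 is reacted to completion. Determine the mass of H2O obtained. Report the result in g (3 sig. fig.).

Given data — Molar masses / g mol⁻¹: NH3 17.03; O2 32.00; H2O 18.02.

83.8 g

n(NH3) = 52.80 / 17.03 = 3.100 mol
n(O2) = 139.0 / 32.00 = 4.344 mol
n/ν for NH3 = 3.100/4 = 0.7750
n/ν for O2 = 4.344/5 = 0.8688
Smallest n/ν is NH3 → limiting reagent.
n(H2O) = (6/4) × 3.100 = 4.650 mol
mass = 4.650 × 18.02 = 83.79 g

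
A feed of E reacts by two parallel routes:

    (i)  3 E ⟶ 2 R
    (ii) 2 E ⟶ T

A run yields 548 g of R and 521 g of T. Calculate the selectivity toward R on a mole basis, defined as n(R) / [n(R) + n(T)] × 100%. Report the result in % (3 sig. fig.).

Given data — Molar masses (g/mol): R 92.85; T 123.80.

n(R) = 548 / 92.85 = 5.902 mol
n(T) = 521 / 123.80 = 4.208 mol
selectivity = 5.902/(5.902+4.208) × 100 = 58.38 %

58.4 %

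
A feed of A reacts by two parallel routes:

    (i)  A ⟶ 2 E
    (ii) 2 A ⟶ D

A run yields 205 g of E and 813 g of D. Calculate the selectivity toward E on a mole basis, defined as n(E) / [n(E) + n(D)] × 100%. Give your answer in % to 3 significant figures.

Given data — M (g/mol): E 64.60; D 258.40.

n(E) = 205 / 64.60 = 3.173 mol
n(D) = 813 / 258.40 = 3.146 mol
selectivity = 3.173/(3.173+3.146) × 100 = 50.21 %

50.2 %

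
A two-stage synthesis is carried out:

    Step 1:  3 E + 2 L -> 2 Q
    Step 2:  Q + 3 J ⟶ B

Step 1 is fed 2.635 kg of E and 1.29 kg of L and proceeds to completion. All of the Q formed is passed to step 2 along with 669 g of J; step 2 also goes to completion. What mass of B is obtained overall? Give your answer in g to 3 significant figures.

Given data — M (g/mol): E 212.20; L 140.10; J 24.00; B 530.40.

Step 1:
n(E) = 2.635×1000 / 212.20 = 12.42 mol
n(L) = 1.290×1000 / 140.10 = 9.208 mol
n/ν → E: 4.140, L: 4.604; E is limiting.
n(Q) produced = (2/3) × 12.42 = 8.280 mol
Step 2:
n(Q) available = 8.280 mol
n(J) = 669.0 / 24.00 = 27.88 mol
n/ν → Q: 8.280, J: 9.293; Q is limiting.
n(B) = (1/1) × 8.280 = 8.280 mol
mass = 8.280 × 530.40 = 4392 g

4390 g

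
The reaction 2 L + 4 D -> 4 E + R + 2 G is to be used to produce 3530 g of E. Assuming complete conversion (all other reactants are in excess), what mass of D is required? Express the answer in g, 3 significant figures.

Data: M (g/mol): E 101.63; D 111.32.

n(E) = 3530 / 101.63 = 34.73 mol
n(D) = (4/4) × 34.73 = 34.73 mol
mass = 34.73 × 111.32 = 3866 g

3870 g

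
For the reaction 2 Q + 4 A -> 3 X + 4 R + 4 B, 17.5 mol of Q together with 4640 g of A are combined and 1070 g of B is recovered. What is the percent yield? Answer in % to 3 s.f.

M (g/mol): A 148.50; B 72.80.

n(Q) = 17.50 mol
n(A) = 4640 / 148.50 = 31.25 mol
n/ν for Q = 17.50/2 = 8.750
n/ν for A = 31.25/4 = 7.813
Smallest n/ν is A → limiting reagent.
theoretical n(B) = (4/4) × 31.25 = 31.25 mol → 2275 g
% yield = 1070 / 2275 × 100 = 47.03 %

47.0 %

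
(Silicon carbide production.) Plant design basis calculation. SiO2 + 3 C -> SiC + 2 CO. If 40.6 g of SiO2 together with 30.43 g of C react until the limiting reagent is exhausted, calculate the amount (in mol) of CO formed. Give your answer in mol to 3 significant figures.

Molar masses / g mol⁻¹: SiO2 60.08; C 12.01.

n(SiO2) = 40.60 / 60.08 = 0.6758 mol
n(C) = 30.43 / 12.01 = 2.534 mol
n/ν for SiO2 = 0.6758/1 = 0.6758
n/ν for C = 2.534/3 = 0.8447
Smallest n/ν is SiO2 → limiting reagent.
n(CO) = (2/1) × 0.6758 = 1.352 mol

1.35 mol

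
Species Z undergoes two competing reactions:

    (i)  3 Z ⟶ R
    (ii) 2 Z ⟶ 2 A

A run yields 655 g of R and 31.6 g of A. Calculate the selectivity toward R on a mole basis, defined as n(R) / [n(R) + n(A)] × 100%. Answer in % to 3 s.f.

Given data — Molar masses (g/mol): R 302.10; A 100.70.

n(R) = 655 / 302.10 = 2.168 mol
n(A) = 31.6 / 100.70 = 0.3138 mol
selectivity = 2.168/(2.168+0.3138) × 100 = 87.36 %

87.4 %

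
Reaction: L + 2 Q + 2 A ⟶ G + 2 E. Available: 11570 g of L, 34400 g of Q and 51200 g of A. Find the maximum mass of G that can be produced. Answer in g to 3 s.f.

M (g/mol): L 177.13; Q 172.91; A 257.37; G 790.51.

51600 g

n(L) = 11570 / 177.13 = 65.32 mol
n(Q) = 34400 / 172.91 = 198.9 mol
n(A) = 51200 / 257.37 = 198.9 mol
n/ν for L = 65.32/1 = 65.32
n/ν for Q = 198.9/2 = 99.45
n/ν for A = 198.9/2 = 99.45
Smallest n/ν is L → limiting reagent.
n(G) = (1/1) × 65.32 = 65.32 mol
mass = 65.32 × 790.51 = 51640 g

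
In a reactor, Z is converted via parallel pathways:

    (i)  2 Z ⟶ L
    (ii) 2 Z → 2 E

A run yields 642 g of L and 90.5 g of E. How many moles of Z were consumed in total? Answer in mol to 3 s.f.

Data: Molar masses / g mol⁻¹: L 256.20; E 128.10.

5.72 mol

n(L) = 642 / 256.20 = 2.506 mol
n(E) = 90.5 / 128.10 = 0.7065 mol
n(Z) via (i) = (2/1)×2.506 = 5.012 mol
n(Z) via (ii) = (2/2)×0.7065 = 0.7065 mol
total n(Z) = 5.012 + 0.7065 = 5.719 mol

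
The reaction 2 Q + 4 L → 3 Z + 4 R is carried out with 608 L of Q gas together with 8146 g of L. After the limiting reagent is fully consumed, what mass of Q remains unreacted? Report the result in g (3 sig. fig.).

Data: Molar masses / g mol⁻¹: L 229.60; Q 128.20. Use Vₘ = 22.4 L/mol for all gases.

1210 g

n(Q) = 608.0 / 22.4 = 27.14 mol
n(L) = 8146 / 229.60 = 35.48 mol
n/ν for Q = 27.14/2 = 13.57
n/ν for L = 35.48/4 = 8.870
Smallest n/ν is L → limiting reagent.
Q consumed = (2/4) × 35.48 = 17.74 mol
Q remaining = 27.14 − 17.74 = 9.400 mol
mass = 9.400 × 128.20 = 1205 g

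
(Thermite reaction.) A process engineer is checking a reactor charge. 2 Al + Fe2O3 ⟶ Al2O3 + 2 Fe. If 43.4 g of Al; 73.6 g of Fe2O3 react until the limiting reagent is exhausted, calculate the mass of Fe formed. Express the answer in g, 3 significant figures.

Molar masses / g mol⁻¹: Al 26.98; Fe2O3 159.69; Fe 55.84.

n(Al) = 43.40 / 26.98 = 1.609 mol
n(Fe2O3) = 73.60 / 159.69 = 0.4609 mol
n/ν → Al: 0.8045, Fe2O3: 0.4609; Fe2O3 is limiting.
n(Fe) = (2/1) × 0.4609 = 0.9218 mol
mass = 0.9218 × 55.84 = 51.47 g

51.5 g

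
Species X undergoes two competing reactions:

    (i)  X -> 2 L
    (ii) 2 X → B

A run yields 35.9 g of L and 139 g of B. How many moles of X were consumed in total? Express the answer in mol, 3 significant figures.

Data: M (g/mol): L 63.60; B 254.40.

1.38 mol

n(L) = 35.9 / 63.60 = 0.5645 mol
n(B) = 139 / 254.40 = 0.5464 mol
n(X) via (i) = (1/2)×0.5645 = 0.2823 mol
n(X) via (ii) = (2/1)×0.5464 = 1.093 mol
total n(X) = 0.2823 + 1.093 = 1.375 mol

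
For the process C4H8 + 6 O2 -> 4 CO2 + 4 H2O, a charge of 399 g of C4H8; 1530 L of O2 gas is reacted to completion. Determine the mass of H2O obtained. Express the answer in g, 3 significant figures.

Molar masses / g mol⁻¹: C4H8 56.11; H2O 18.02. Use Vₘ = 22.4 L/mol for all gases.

513 g

n(C4H8) = 399.0 / 56.11 = 7.111 mol
n(O2) = 1530 / 22.4 = 68.30 mol
n/ν for C4H8 = 7.111/1 = 7.111
n/ν for O2 = 68.30/6 = 11.38
Smallest n/ν is C4H8 → limiting reagent.
n(H2O) = (4/1) × 7.111 = 28.44 mol
mass = 28.44 × 18.02 = 512.5 g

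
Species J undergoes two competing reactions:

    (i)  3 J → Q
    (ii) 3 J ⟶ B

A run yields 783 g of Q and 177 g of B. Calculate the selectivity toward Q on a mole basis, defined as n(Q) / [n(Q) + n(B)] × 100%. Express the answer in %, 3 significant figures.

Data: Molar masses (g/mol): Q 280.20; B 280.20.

81.6 %

n(Q) = 783 / 280.20 = 2.794 mol
n(B) = 177 / 280.20 = 0.6317 mol
selectivity = 2.794/(2.794+0.6317) × 100 = 81.56 %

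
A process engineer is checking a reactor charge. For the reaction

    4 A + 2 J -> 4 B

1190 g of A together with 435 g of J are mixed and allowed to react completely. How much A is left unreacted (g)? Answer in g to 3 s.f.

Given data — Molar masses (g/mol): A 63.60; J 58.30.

n(A) = 1190 / 63.60 = 18.71 mol
n(J) = 435.0 / 58.30 = 7.461 mol
n/ν for A = 18.71/4 = 4.678
n/ν for J = 7.461/2 = 3.731
Smallest n/ν is J → limiting reagent.
A consumed = (4/2) × 7.461 = 14.92 mol
A remaining = 18.71 − 14.92 = 3.790 mol
mass = 3.790 × 63.60 = 241.0 g

241 g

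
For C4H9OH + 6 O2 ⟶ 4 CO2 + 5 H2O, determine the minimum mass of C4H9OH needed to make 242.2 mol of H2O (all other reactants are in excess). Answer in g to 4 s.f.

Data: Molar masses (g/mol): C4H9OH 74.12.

n(H2O) = 242.2 mol
n(C4H9OH) = (1/5) × 242.2 = 48.44 mol
mass = 48.44 × 74.12 = 3590 g

3590 g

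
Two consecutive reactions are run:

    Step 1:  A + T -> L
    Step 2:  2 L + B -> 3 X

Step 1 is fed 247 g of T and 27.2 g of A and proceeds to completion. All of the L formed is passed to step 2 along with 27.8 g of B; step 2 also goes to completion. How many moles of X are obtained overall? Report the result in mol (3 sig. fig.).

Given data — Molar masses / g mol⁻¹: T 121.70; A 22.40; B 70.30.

Step 1:
n(T) = 247.0 / 121.70 = 2.030 mol
n(A) = 27.20 / 22.40 = 1.214 mol
n/ν for T = 2.030/1 = 2.030
n/ν for A = 1.214/1 = 1.214
Smallest n/ν is A → limiting reagent.
n(L) produced = (1/1) × 1.214 = 1.214 mol
Step 2:
n(L) available = 1.214 mol
n(B) = 27.80 / 70.30 = 0.3954 mol
n/ν for L = 1.214/2 = 0.6070
n/ν for B = 0.3954/1 = 0.3954
Smallest n/ν is B → limiting reagent.
n(X) = (3/1) × 0.3954 = 1.186 mol

1.19 mol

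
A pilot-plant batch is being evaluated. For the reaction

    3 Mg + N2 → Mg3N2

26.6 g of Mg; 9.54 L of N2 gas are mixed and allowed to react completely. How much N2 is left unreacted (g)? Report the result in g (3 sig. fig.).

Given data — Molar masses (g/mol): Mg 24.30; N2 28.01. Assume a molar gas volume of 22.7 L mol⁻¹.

n(Mg) = 26.60 / 24.30 = 1.095 mol
n(N2) = 9.540 / 22.7 = 0.4203 mol
n/ν → Mg: 0.3650, N2: 0.4203; Mg is limiting.
N2 consumed = (1/3) × 1.095 = 0.3650 mol
N2 remaining = 0.4203 − 0.3650 = 0.05530 mol
mass = 0.05530 × 28.01 = 1.549 g

1.55 g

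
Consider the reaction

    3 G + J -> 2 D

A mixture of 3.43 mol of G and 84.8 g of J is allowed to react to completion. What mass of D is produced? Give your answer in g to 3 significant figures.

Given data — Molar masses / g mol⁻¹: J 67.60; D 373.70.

855 g

n(G) = 3.430 mol
n(J) = 84.80 / 67.60 = 1.254 mol
n/ν for G = 3.430/3 = 1.143
n/ν for J = 1.254/1 = 1.254
Smallest n/ν is G → limiting reagent.
n(D) = (2/3) × 3.430 = 2.287 mol
mass = 2.287 × 373.70 = 854.7 g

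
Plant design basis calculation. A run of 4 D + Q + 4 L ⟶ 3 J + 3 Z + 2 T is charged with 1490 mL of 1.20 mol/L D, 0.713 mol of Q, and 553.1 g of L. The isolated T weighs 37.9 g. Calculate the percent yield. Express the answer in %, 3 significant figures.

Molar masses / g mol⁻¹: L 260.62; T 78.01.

54.3 %

n(D) = 1.20 × 1490/1000 = 1.788 mol
n(Q) = 0.7130 mol
n(L) = 553.1 / 260.62 = 2.122 mol
n/ν → D: 0.4470, Q: 0.7130, L: 0.5305; D is limiting.
theoretical n(T) = (2/4) × 1.788 = 0.8940 mol → 69.74 g
% yield = 37.9 / 69.74 × 100 = 54.34 %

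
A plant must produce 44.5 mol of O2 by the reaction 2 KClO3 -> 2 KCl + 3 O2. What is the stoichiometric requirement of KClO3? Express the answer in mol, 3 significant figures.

29.7 mol

n(O2) = 44.50 mol
n(KClO3) = (2/3) × 44.50 = 29.67 mol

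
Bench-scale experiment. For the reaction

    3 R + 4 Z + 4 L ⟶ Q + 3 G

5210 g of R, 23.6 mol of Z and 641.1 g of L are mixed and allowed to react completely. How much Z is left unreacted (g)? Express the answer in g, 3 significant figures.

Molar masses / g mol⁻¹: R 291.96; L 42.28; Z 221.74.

n(R) = 5210 / 291.96 = 17.84 mol
n(Z) = 23.60 mol
n(L) = 641.1 / 42.28 = 15.16 mol
n/ν → R: 5.947, Z: 5.900, L: 3.790; L is limiting.
Z consumed = (4/4) × 15.16 = 15.16 mol
Z remaining = 23.60 − 15.16 = 8.440 mol
mass = 8.440 × 221.74 = 1871 g

1870 g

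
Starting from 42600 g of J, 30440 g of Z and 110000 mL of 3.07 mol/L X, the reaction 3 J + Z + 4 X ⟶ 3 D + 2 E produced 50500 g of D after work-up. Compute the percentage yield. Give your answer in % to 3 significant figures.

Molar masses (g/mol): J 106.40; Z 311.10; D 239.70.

83.2 %

n(J) = 42600 / 106.40 = 400.4 mol
n(Z) = 30440 / 311.10 = 97.85 mol
n(X) = 3.07 × 110000/1000 = 337.7 mol
n/ν for J = 400.4/3 = 133.5
n/ν for Z = 97.85/1 = 97.85
n/ν for X = 337.7/4 = 84.43
Smallest n/ν is X → limiting reagent.
theoretical n(D) = (3/4) × 337.7 = 253.3 mol → 60720 g
% yield = 50500 / 60720 × 100 = 83.17 %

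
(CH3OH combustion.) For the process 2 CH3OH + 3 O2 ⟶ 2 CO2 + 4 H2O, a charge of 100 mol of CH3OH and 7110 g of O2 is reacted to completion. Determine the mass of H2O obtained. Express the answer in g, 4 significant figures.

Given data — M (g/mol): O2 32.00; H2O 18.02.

n(CH3OH) = 100.0 mol
n(O2) = 7110 / 32.00 = 222.2 mol
n/ν for CH3OH = 100.0/2 = 50.00
n/ν for O2 = 222.2/3 = 74.07
Smallest n/ν is CH3OH → limiting reagent.
n(H2O) = (4/2) × 100.0 = 200.0 mol
mass = 200.0 × 18.02 = 3604 g

3604 g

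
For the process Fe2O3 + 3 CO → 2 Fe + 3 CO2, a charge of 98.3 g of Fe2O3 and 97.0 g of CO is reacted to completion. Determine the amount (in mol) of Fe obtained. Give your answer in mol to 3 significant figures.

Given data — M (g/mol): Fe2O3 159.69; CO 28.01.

n(Fe2O3) = 98.30 / 159.69 = 0.6156 mol
n(CO) = 97.00 / 28.01 = 3.463 mol
n/ν for Fe2O3 = 0.6156/1 = 0.6156
n/ν for CO = 3.463/3 = 1.154
Smallest n/ν is Fe2O3 → limiting reagent.
n(Fe) = (2/1) × 0.6156 = 1.231 mol

1.23 mol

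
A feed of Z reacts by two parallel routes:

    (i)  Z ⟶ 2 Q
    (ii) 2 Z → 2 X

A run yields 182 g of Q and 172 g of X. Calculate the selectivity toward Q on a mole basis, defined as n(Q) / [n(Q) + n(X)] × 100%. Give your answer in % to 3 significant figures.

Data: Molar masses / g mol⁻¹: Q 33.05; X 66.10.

67.9 %

n(Q) = 182 / 33.05 = 5.507 mol
n(X) = 172 / 66.10 = 2.602 mol
selectivity = 5.507/(5.507+2.602) × 100 = 67.91 %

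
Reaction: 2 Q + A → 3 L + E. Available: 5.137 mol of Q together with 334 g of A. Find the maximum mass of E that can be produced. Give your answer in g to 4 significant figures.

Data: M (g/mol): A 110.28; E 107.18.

n(Q) = 5.137 mol
n(A) = 334.0 / 110.28 = 3.029 mol
n/ν for Q = 5.137/2 = 2.569
n/ν for A = 3.029/1 = 3.029
Smallest n/ν is Q → limiting reagent.
n(E) = (1/2) × 5.137 = 2.569 mol
mass = 2.569 × 107.18 = 275.3 g

275.3 g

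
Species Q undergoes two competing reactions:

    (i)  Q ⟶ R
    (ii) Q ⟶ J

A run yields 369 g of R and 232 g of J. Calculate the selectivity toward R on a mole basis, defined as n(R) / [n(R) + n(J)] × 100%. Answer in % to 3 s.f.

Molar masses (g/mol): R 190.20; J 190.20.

n(R) = 369 / 190.20 = 1.940 mol
n(J) = 232 / 190.20 = 1.220 mol
selectivity = 1.940/(1.940+1.220) × 100 = 61.39 %

61.4 %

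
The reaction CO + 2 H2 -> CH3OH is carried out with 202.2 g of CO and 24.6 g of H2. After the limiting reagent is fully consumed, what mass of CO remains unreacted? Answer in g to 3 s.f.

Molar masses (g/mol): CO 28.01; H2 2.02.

31.6 g

n(CO) = 202.2 / 28.01 = 7.219 mol
n(H2) = 24.60 / 2.02 = 12.18 mol
n/ν for CO = 7.219/1 = 7.219
n/ν for H2 = 12.18/2 = 6.090
Smallest n/ν is H2 → limiting reagent.
CO consumed = (1/2) × 12.18 = 6.090 mol
CO remaining = 7.219 − 6.090 = 1.129 mol
mass = 1.129 × 28.01 = 31.62 g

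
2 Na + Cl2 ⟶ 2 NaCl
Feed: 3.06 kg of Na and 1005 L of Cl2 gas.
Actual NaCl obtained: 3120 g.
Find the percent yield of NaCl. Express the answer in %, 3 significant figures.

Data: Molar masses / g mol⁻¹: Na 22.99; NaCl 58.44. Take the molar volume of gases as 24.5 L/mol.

65.1 %

n(Na) = 3.060×1000 / 22.99 = 133.1 mol
n(Cl2) = 1005 / 24.5 = 41.02 mol
n/ν → Na: 66.55, Cl2: 41.02; Cl2 is limiting.
theoretical n(NaCl) = (2/1) × 41.02 = 82.04 mol → 4794 g
% yield = 3120 / 4794 × 100 = 65.08 %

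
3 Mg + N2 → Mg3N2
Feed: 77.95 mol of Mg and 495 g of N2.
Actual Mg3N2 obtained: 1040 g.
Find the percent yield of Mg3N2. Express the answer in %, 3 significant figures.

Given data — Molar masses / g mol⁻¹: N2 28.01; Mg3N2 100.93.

n(Mg) = 77.95 mol
n(N2) = 495.0 / 28.01 = 17.67 mol
n/ν for Mg = 77.95/3 = 25.98
n/ν for N2 = 17.67/1 = 17.67
Smallest n/ν is N2 → limiting reagent.
theoretical n(Mg3N2) = (1/1) × 17.67 = 17.67 mol → 1783 g
% yield = 1040 / 1783 × 100 = 58.33 %

58.3 %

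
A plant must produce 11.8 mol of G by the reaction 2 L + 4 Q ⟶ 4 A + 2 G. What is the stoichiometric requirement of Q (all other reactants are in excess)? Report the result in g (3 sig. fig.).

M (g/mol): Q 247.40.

5840 g

n(G) = 11.80 mol
n(Q) = (4/2) × 11.80 = 23.60 mol
mass = 23.60 × 247.40 = 5839 g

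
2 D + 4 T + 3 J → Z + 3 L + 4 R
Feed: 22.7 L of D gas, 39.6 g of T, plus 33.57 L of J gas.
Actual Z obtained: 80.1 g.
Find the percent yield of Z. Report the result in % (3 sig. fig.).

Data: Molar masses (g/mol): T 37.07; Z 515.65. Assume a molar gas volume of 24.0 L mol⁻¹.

n(D) = 22.70 / 24.0 = 0.9458 mol
n(T) = 39.60 / 37.07 = 1.068 mol
n(J) = 33.57 / 24.0 = 1.399 mol
n/ν → D: 0.4729, T: 0.2670, J: 0.4663; T is limiting.
theoretical n(Z) = (1/4) × 1.068 = 0.2670 mol → 137.7 g
% yield = 80.1 / 137.7 × 100 = 58.17 %

58.2 %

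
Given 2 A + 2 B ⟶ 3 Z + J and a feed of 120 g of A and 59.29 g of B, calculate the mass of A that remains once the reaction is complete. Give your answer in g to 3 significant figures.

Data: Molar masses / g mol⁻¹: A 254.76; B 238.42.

n(A) = 120.0 / 254.76 = 0.4710 mol
n(B) = 59.29 / 238.42 = 0.2487 mol
n/ν for A = 0.4710/2 = 0.2355
n/ν for B = 0.2487/2 = 0.1244
Smallest n/ν is B → limiting reagent.
A consumed = (2/2) × 0.2487 = 0.2487 mol
A remaining = 0.4710 − 0.2487 = 0.2223 mol
mass = 0.2223 × 254.76 = 56.63 g

56.6 g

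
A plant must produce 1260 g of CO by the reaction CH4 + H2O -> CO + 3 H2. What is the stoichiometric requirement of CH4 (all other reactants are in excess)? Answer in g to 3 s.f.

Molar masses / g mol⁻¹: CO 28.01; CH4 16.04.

722 g

n(CO) = 1260 / 28.01 = 44.98 mol
n(CH4) = (1/1) × 44.98 = 44.98 mol
mass = 44.98 × 16.04 = 721.5 g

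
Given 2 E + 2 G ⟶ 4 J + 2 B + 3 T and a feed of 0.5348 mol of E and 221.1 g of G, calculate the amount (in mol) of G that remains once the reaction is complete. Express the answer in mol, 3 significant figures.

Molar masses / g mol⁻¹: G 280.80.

0.253 mol

n(E) = 0.5348 mol
n(G) = 221.1 / 280.80 = 0.7874 mol
n/ν for E = 0.5348/2 = 0.2674
n/ν for G = 0.7874/2 = 0.3937
Smallest n/ν is E → limiting reagent.
G consumed = (2/2) × 0.5348 = 0.5348 mol
G remaining = 0.7874 − 0.5348 = 0.2526 mol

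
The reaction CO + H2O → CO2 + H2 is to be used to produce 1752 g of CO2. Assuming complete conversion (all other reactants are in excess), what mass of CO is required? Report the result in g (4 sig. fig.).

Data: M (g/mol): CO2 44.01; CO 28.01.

1115 g

n(CO2) = 1752 / 44.01 = 39.81 mol
n(CO) = (1/1) × 39.81 = 39.81 mol
mass = 39.81 × 28.01 = 1115 g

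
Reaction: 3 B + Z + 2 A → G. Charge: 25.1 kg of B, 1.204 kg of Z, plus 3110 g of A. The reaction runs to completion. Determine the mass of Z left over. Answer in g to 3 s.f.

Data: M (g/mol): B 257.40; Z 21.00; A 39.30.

521 g

n(B) = 25.10×1000 / 257.40 = 97.51 mol
n(Z) = 1.204×1000 / 21.00 = 57.33 mol
n(A) = 3110 / 39.30 = 79.13 mol
n/ν → B: 32.50, Z: 57.33, A: 39.57; B is limiting.
Z consumed = (1/3) × 97.51 = 32.50 mol
Z remaining = 57.33 − 32.50 = 24.83 mol
mass = 24.83 × 21.00 = 521.4 g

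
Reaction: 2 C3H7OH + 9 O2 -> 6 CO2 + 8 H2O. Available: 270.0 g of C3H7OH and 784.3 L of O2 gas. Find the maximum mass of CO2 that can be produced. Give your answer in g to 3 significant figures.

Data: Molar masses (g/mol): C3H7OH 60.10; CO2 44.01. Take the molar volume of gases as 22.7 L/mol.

n(C3H7OH) = 270.0 / 60.10 = 4.493 mol
n(O2) = 784.3 / 22.7 = 34.55 mol
n/ν for C3H7OH = 4.493/2 = 2.247
n/ν for O2 = 34.55/9 = 3.839
Smallest n/ν is C3H7OH → limiting reagent.
n(CO2) = (6/2) × 4.493 = 13.48 mol
mass = 13.48 × 44.01 = 593.3 g

593 g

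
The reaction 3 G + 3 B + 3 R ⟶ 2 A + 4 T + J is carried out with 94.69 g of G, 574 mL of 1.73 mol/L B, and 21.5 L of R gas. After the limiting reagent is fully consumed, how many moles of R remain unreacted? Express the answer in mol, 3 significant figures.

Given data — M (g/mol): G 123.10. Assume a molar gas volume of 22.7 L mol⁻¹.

n(G) = 94.69 / 123.10 = 0.7692 mol
n(B) = 1.73 × 574.0/1000 = 0.9930 mol
n(R) = 21.50 / 22.7 = 0.9471 mol
n/ν for G = 0.7692/3 = 0.2564
n/ν for B = 0.9930/3 = 0.3310
n/ν for R = 0.9471/3 = 0.3157
Smallest n/ν is G → limiting reagent.
R consumed = (3/3) × 0.7692 = 0.7692 mol
R remaining = 0.9471 − 0.7692 = 0.1779 mol

0.178 mol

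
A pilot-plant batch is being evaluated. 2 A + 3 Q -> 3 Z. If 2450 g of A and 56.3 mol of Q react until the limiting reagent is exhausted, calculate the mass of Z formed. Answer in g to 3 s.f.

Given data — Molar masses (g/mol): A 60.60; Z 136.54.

n(A) = 2450 / 60.60 = 40.43 mol
n(Q) = 56.30 mol
n/ν for A = 40.43/2 = 20.22
n/ν for Q = 56.30/3 = 18.77
Smallest n/ν is Q → limiting reagent.
n(Z) = (3/3) × 56.30 = 56.30 mol
mass = 56.30 × 136.54 = 7687 g

7690 g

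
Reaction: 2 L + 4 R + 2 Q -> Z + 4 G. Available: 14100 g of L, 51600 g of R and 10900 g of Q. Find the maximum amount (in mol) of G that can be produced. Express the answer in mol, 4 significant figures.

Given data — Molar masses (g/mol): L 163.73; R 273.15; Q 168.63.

129.3 mol

n(L) = 14100 / 163.73 = 86.12 mol
n(R) = 51600 / 273.15 = 188.9 mol
n(Q) = 10900 / 168.63 = 64.64 mol
n/ν → L: 43.06, R: 47.23, Q: 32.32; Q is limiting.
n(G) = (4/2) × 64.64 = 129.3 mol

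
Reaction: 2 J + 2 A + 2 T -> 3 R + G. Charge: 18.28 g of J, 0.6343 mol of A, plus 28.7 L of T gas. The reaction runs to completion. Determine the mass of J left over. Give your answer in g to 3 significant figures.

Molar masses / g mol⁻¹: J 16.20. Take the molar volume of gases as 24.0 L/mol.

n(J) = 18.28 / 16.20 = 1.128 mol
n(A) = 0.6343 mol
n(T) = 28.70 / 24.0 = 1.196 mol
n/ν → J: 0.5640, A: 0.3172, T: 0.5980; A is limiting.
J consumed = (2/2) × 0.6343 = 0.6343 mol
J remaining = 1.128 − 0.6343 = 0.4937 mol
mass = 0.4937 × 16.20 = 7.998 g

8.00 g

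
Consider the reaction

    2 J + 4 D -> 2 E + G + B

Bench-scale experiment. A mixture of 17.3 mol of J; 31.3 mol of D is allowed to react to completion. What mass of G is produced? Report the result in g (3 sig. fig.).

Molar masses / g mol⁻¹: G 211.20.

n(J) = 17.30 mol
n(D) = 31.30 mol
n/ν → J: 8.650, D: 7.825; D is limiting.
n(G) = (1/4) × 31.30 = 7.825 mol
mass = 7.825 × 211.20 = 1653 g

1650 g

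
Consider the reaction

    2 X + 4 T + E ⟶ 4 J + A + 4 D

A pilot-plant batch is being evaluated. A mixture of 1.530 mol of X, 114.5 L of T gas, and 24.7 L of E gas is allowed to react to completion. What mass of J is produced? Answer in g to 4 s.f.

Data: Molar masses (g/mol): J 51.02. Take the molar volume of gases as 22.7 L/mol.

156.1 g

n(X) = 1.530 mol
n(T) = 114.5 / 22.7 = 5.044 mol
n(E) = 24.70 / 22.7 = 1.088 mol
n/ν → X: 0.7650, T: 1.261, E: 1.088; X is limiting.
n(J) = (4/2) × 1.530 = 3.060 mol
mass = 3.060 × 51.02 = 156.1 g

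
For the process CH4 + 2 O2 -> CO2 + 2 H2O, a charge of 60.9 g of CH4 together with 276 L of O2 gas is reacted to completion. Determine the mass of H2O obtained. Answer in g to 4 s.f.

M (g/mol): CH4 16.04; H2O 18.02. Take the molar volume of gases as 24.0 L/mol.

n(CH4) = 60.90 / 16.04 = 3.797 mol
n(O2) = 276.0 / 24.0 = 11.50 mol
n/ν → CH4: 3.797, O2: 5.750; CH4 is limiting.
n(H2O) = (2/1) × 3.797 = 7.594 mol
mass = 7.594 × 18.02 = 136.8 g

136.8 g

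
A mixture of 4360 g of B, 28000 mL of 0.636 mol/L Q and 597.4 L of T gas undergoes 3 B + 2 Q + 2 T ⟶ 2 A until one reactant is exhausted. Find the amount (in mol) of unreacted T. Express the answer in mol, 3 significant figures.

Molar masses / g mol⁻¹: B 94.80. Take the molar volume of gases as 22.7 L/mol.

n(B) = 4360 / 94.80 = 45.99 mol
n(Q) = 0.636 × 28000/1000 = 17.81 mol
n(T) = 597.4 / 22.7 = 26.32 mol
n/ν for B = 45.99/3 = 15.33
n/ν for Q = 17.81/2 = 8.905
n/ν for T = 26.32/2 = 13.16
Smallest n/ν is Q → limiting reagent.
T consumed = (2/2) × 17.81 = 17.81 mol
T remaining = 26.32 − 17.81 = 8.510 mol

8.51 mol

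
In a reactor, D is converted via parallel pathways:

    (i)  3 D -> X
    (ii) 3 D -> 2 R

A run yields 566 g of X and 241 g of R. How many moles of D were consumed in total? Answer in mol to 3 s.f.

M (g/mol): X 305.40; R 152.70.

7.93 mol

n(X) = 566 / 305.40 = 1.853 mol
n(R) = 241 / 152.70 = 1.578 mol
n(D) via (i) = (3/1)×1.853 = 5.559 mol
n(D) via (ii) = (3/2)×1.578 = 2.367 mol
total n(D) = 5.559 + 2.367 = 7.926 mol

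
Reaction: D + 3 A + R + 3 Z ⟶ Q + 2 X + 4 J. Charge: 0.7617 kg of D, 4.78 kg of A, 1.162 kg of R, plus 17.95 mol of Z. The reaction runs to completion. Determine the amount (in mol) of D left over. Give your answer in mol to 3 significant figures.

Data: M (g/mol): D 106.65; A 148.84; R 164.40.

n(D) = 0.7617×1000 / 106.65 = 7.142 mol
n(A) = 4.780×1000 / 148.84 = 32.12 mol
n(R) = 1.162×1000 / 164.40 = 7.068 mol
n(Z) = 17.95 mol
n/ν → D: 7.142, A: 10.71, R: 7.068, Z: 5.983; Z is limiting.
D consumed = (1/3) × 17.95 = 5.983 mol
D remaining = 7.142 − 5.983 = 1.159 mol

1.16 mol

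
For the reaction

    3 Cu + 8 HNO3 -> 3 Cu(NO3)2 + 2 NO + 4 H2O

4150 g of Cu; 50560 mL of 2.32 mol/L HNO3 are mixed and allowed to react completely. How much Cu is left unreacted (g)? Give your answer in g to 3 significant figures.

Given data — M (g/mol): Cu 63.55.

1350 g

n(Cu) = 4150 / 63.55 = 65.30 mol
n(HNO3) = 2.32 × 50560/1000 = 117.3 mol
n/ν for Cu = 65.30/3 = 21.77
n/ν for HNO3 = 117.3/8 = 14.66
Smallest n/ν is HNO3 → limiting reagent.
Cu consumed = (3/8) × 117.3 = 43.99 mol
Cu remaining = 65.30 − 43.99 = 21.31 mol
mass = 21.31 × 63.55 = 1354 g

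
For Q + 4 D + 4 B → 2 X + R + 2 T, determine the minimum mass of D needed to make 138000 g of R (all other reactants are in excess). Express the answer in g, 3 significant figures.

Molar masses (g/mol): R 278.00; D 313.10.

n(R) = 138000 / 278.00 = 496.4 mol
n(D) = (4/1) × 496.4 = 1986 mol
mass = 1986 × 313.10 = 621800 g

622000 g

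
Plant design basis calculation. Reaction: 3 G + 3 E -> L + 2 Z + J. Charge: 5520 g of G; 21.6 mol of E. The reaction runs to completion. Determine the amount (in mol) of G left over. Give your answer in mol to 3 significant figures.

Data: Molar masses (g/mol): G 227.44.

2.67 mol

n(G) = 5520 / 227.44 = 24.27 mol
n(E) = 21.60 mol
n/ν for G = 24.27/3 = 8.090
n/ν for E = 21.60/3 = 7.200
Smallest n/ν is E → limiting reagent.
G consumed = (3/3) × 21.60 = 21.60 mol
G remaining = 24.27 − 21.60 = 2.670 mol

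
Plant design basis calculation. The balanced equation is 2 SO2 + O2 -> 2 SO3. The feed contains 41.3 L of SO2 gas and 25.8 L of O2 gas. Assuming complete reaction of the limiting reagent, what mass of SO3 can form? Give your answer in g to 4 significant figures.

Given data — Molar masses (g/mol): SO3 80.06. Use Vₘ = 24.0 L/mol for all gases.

137.8 g

n(SO2) = 41.30 / 24.0 = 1.721 mol
n(O2) = 25.80 / 24.0 = 1.075 mol
n/ν for SO2 = 1.721/2 = 0.8605
n/ν for O2 = 1.075/1 = 1.075
Smallest n/ν is SO2 → limiting reagent.
n(SO3) = (2/2) × 1.721 = 1.721 mol
mass = 1.721 × 80.06 = 137.8 g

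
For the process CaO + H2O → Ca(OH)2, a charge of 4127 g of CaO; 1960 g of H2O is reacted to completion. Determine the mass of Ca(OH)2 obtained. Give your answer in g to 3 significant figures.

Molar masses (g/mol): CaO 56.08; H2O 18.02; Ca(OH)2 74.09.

n(CaO) = 4127 / 56.08 = 73.59 mol
n(H2O) = 1960 / 18.02 = 108.8 mol
n/ν → CaO: 73.59, H2O: 108.8; CaO is limiting.
n(Ca(OH)2) = (1/1) × 73.59 = 73.59 mol
mass = 73.59 × 74.09 = 5452 g

5450 g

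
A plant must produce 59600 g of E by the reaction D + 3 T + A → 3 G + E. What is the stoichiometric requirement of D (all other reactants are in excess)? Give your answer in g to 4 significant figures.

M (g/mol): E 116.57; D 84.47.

n(E) = 59600 / 116.57 = 511.3 mol
n(D) = (1/1) × 511.3 = 511.3 mol
mass = 511.3 × 84.47 = 43190 g

43190 g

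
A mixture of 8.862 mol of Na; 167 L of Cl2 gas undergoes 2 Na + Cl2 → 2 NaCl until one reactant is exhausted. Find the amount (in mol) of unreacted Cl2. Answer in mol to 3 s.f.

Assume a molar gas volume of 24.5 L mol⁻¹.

n(Na) = 8.862 mol
n(Cl2) = 167.0 / 24.5 = 6.816 mol
n/ν for Na = 8.862/2 = 4.431
n/ν for Cl2 = 6.816/1 = 6.816
Smallest n/ν is Na → limiting reagent.
Cl2 consumed = (1/2) × 8.862 = 4.431 mol
Cl2 remaining = 6.816 − 4.431 = 2.385 mol

2.39 mol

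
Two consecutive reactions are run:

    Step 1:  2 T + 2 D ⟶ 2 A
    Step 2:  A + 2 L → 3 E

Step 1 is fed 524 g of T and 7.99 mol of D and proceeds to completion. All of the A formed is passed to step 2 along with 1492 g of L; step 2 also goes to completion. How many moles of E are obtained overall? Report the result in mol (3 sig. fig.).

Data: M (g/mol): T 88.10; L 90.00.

17.8 mol

Step 1:
n(T) = 524.0 / 88.10 = 5.948 mol
n(D) = 7.990 mol
n/ν for T = 5.948/2 = 2.974
n/ν for D = 7.990/2 = 3.995
Smallest n/ν is T → limiting reagent.
n(A) produced = (2/2) × 5.948 = 5.948 mol
Step 2:
n(A) available = 5.948 mol
n(L) = 1492 / 90.00 = 16.58 mol
n/ν for A = 5.948/1 = 5.948
n/ν for L = 16.58/2 = 8.290
Smallest n/ν is A → limiting reagent.
n(E) = (3/1) × 5.948 = 17.84 mol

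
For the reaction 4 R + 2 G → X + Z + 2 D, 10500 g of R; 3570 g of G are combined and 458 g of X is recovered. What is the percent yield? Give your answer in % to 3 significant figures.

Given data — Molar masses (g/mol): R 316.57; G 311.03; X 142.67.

n(R) = 10500 / 316.57 = 33.17 mol
n(G) = 3570 / 311.03 = 11.48 mol
n/ν for R = 33.17/4 = 8.293
n/ν for G = 11.48/2 = 5.740
Smallest n/ν is G → limiting reagent.
theoretical n(X) = (1/2) × 11.48 = 5.740 mol → 818.9 g
% yield = 458 / 818.9 × 100 = 55.93 %

55.9 %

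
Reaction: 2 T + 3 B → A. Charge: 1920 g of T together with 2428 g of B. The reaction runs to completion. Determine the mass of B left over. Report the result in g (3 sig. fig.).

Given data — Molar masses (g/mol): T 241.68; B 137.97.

784 g

n(T) = 1920 / 241.68 = 7.944 mol
n(B) = 2428 / 137.97 = 17.60 mol
n/ν for T = 7.944/2 = 3.972
n/ν for B = 17.60/3 = 5.867
Smallest n/ν is T → limiting reagent.
B consumed = (3/2) × 7.944 = 11.92 mol
B remaining = 17.60 − 11.92 = 5.680 mol
mass = 5.680 × 137.97 = 783.7 g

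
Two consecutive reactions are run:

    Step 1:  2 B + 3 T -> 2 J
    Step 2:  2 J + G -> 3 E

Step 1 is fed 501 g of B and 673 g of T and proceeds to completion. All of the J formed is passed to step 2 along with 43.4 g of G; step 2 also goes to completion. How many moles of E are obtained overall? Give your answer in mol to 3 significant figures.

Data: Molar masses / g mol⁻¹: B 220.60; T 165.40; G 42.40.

3.07 mol

Step 1:
n(B) = 501.0 / 220.60 = 2.271 mol
n(T) = 673.0 / 165.40 = 4.069 mol
n/ν for B = 2.271/2 = 1.136
n/ν for T = 4.069/3 = 1.356
Smallest n/ν is B → limiting reagent.
n(J) produced = (2/2) × 2.271 = 2.271 mol
Step 2:
n(J) available = 2.271 mol
n(G) = 43.40 / 42.40 = 1.024 mol
n/ν for J = 2.271/2 = 1.136
n/ν for G = 1.024/1 = 1.024
Smallest n/ν is G → limiting reagent.
n(E) = (3/1) × 1.024 = 3.072 mol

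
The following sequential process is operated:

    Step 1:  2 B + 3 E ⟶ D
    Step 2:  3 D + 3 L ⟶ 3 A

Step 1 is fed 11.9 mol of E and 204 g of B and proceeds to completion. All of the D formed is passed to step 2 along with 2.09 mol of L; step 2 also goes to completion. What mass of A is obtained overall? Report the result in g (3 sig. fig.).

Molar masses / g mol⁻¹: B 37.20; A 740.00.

1550 g

Step 1:
n(E) = 11.90 mol
n(B) = 204.0 / 37.20 = 5.484 mol
n/ν for E = 11.90/3 = 3.967
n/ν for B = 5.484/2 = 2.742
Smallest n/ν is B → limiting reagent.
n(D) produced = (1/2) × 5.484 = 2.742 mol
Step 2:
n(D) available = 2.742 mol
n(L) = 2.090 mol
n/ν for D = 2.742/3 = 0.9140
n/ν for L = 2.090/3 = 0.6967
Smallest n/ν is L → limiting reagent.
n(A) = (3/3) × 2.090 = 2.090 mol
mass = 2.090 × 740.00 = 1547 g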